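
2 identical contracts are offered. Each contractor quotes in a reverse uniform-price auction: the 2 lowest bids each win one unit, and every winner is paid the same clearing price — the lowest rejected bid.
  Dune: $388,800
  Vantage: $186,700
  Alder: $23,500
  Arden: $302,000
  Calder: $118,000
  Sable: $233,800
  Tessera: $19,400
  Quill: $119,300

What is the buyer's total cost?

Ordering the bids: 19,400 (Tessera), 23,500 (Alder), 118,000 (Calder), 119,300 (Quill), …
Winners (2 units): Tessera, Alder.
First losing bid is Calder's $118,000, which sets the uniform price.
Total cost = 2 × $118,000 = $236,000.

Total cost: $236,000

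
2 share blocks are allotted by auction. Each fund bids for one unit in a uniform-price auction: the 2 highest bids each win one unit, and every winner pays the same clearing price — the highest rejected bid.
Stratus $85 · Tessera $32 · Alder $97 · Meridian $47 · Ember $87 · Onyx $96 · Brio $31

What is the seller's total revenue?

Ordering the bids: 97 (Alder), 96 (Onyx), 87 (Ember), 85 (Stratus), …
The 2 highest are Alder, Onyx.
Highest unsuccessful bid: $87 → clearing price.
Total revenue = 2 × $87 = $174.

Total revenue: $174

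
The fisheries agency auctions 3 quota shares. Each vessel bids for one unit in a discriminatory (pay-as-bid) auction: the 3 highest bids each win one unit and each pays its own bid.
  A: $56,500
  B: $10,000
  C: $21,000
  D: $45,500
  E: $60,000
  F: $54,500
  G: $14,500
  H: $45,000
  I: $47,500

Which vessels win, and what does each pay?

E $60,000, A $56,500, F $54,500

Ordering the bids: 60,000 (E), 56,500 (A), 54,500 (F), 47,500 (I), 45,500 (D), …
The 3 highest are E, A, F.
Each winner pays its own bid: E $60,000, A $56,500, F $54,500.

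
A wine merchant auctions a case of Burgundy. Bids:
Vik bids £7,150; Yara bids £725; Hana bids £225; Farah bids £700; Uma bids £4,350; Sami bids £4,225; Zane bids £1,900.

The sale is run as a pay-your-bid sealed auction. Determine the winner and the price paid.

Sorting bids: 7,150 (Vik) > 4,350 (Uma) > 4,225 (Sami) > 1,900 (Zane) > 725 (Yara) > 700 (Farah) > …
First-price: Vik pays what they bid, £7,150.

Vik pays £7,150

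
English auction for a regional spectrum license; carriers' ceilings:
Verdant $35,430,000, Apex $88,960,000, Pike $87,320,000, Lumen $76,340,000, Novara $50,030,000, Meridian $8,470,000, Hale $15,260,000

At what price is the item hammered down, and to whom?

Apex wins at $87,320,000

Limits in order: 88,960,000 (Apex) > 87,320,000 (Pike) > 76,340,000 (Lumen) > 50,030,000 (Novara) > 35,430,000 (Verdant) > 15,260,000 (Hale) > …
Once the price passes $87,320,000, only Apex is left; the hammer falls at Pike's limit of $87,320,000.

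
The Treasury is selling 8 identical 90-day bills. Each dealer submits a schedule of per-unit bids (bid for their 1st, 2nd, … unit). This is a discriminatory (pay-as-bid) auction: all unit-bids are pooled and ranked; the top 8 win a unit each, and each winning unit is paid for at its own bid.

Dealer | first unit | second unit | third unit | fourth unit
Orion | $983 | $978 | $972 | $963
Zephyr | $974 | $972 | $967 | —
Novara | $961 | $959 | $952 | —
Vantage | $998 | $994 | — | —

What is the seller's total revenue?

Total revenue: $7,838

Pooled unit-bids ranked (top 8): 998 (Vantage-1), 994 (Vantage-2), 983 (Orion-1), 978 (Orion-2), 974 (Zephyr-1), 972 (Orion-3), 972 (Zephyr-2), 967 (Zephyr-3)
Next rejected bid: $963 (not a price — pay-as-bid).
Each winning unit pays its own bid.
Revenue = 998 + 994 + 983 + 978 + 974 + 972 + 972 + 967 = $7,838.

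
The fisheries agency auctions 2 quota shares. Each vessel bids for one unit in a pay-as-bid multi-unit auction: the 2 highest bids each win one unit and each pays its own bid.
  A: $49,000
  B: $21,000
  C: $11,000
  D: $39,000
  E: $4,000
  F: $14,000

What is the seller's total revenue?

Total revenue: $88,000

Sorting: 49,000 (A), 39,000 (D), 21,000 (B), 14,000 (F), …
The 2 highest are A, D.
Total revenue = 49,000 + 39,000 = $88,000.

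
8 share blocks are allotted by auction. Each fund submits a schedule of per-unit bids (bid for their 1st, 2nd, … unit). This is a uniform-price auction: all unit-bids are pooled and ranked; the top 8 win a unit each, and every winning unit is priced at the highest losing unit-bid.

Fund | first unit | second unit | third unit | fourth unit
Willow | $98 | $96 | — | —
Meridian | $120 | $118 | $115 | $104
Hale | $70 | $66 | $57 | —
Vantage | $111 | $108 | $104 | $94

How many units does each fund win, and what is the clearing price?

Meridian 4, Vantage 3, Willow 1; clearing price $96

All unit-bids, highest first — top 8: 120 (Meridian-1), 118 (Meridian-2), 115 (Meridian-3), 111 (Vantage-1), 108 (Vantage-2), 104 (Meridian-4), 104 (Vantage-3), 98 (Willow-1)
Highest rejected unit-bid = $96.
Allocation: Meridian 4, Vantage 3, Willow 1.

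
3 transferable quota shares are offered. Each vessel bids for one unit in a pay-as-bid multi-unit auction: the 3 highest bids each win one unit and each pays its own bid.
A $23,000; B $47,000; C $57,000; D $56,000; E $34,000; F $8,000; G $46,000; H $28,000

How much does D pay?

D pays $56,000

Ordering the bids: 57,000 (C), 56,000 (D), 47,000 (B), 46,000 (G), 34,000 (E), …
Winners (3 units): C, D, B.
D wins → own bid $56,000.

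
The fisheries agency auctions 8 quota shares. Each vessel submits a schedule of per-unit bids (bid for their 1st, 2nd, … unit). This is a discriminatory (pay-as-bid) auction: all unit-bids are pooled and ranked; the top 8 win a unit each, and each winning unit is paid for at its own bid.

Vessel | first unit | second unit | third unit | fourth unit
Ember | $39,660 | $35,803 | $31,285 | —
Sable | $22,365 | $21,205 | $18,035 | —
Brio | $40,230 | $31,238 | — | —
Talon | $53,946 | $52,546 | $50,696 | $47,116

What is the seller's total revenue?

Total revenue: $351,282

All unit-bids, highest first — top 8: 53,946 (Talon-1), 52,546 (Talon-2), 50,696 (Talon-3), 47,116 (Talon-4), 40,230 (Brio-1), 39,660 (Ember-1), 35,803 (Ember-2), 31,285 (Ember-3)
Next rejected bid: $31,238 (not a price — pay-as-bid).
Each winning unit pays its own bid.
Revenue = 53,946 + 52,546 + 50,696 + 47,116 + 40,230 + 39,660 + 35,803 + 31,285 = $351,282.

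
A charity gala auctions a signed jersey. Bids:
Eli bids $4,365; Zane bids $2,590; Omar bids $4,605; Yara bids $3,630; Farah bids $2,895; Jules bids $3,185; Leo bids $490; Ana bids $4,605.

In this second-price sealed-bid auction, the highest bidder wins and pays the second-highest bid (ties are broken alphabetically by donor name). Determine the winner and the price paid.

Ana pays $4,605

Rule: the highest bidder wins and pays the second-highest bid.
Bids ranked: 4,605 (Ana) > 4,605 (Omar) > 4,365 (Eli) > 3,630 (Yara) > 3,185 (Jules) > 2,895 (Farah) > …
Tie at $4,605 → Ana wins by tie-break.
Ana wins with the highest bid; price is set by the runner-up at $4,605.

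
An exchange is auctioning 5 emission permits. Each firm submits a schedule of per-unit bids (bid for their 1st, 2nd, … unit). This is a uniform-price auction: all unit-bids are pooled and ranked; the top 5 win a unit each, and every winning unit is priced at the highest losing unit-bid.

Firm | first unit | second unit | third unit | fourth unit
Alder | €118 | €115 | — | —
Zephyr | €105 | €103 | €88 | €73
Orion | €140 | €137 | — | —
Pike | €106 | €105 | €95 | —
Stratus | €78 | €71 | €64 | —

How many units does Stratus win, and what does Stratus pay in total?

Pooled unit-bids ranked (top 5): 140 (Orion-1), 137 (Orion-2), 118 (Alder-1), 115 (Alder-2), 106 (Pike-1)
First bid not allocated: €105.
Stratus wins 0 unit(s) at €105 each.

Stratus: 0 units, pays €0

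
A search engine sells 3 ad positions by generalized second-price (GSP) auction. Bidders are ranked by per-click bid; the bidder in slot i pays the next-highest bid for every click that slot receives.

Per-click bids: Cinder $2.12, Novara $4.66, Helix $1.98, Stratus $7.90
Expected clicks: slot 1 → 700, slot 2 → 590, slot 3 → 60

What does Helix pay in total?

Sorting advertisers: $7.90 (Stratus) > $4.66 (Novara) > $2.12 (Cinder) > $1.98 (Helix)
Helix ranks below slot 3 → no slot, pays nothing.

Helix pays $0.00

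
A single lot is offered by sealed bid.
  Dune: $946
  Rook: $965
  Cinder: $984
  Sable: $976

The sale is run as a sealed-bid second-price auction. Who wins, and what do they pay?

Rule: the highest bidder wins and pays the second-highest bid.
Bids ranked: 984 (Cinder) > 976 (Sable) > 965 (Rook) > 946 (Dune)
Cinder wins with the highest bid; price is set by the runner-up at $976.

Cinder pays $976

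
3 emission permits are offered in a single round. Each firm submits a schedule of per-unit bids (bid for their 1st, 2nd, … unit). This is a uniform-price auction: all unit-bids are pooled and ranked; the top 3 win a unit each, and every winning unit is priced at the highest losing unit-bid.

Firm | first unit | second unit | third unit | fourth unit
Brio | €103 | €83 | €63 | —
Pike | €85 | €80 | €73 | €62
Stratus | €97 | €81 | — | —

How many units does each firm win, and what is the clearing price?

Pooled unit-bids ranked (top 3): 103 (Brio-1), 97 (Stratus-1), 85 (Pike-1)
First bid not allocated: €83.
Allocation: Brio 1, Pike 1, Stratus 1.

Brio 1, Pike 1, Stratus 1; clearing price €83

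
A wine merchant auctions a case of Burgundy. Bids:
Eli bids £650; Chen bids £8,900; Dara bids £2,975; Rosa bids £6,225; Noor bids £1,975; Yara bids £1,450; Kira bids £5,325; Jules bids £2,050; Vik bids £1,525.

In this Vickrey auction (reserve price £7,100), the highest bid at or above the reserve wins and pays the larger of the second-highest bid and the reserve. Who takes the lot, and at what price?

Chen pays £7,100

Vickrey auction (reserve price £7,100): the highest bid at or above the reserve wins and pays the larger of the second-highest bid and the reserve.
Bids in order: 8,900 (Chen) > 6,225 (Rosa) > 5,325 (Kira) > 2,975 (Dara) > 2,050 (Jules) > 1,975 (Noor) > …
Highest eligible bid: Chen at £8,900.
Second-highest bid £6,225 is below the reserve £7,100, so the reserve binds → payment £7,100.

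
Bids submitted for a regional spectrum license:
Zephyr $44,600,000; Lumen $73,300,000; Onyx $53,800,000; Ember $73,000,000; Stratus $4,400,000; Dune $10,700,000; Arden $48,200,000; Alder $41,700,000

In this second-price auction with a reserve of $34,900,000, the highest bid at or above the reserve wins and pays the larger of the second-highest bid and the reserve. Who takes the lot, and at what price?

Lumen pays $73,000,000

Bids ranked: 73,300,000 (Lumen) > 73,000,000 (Ember) > 53,800,000 (Onyx) > 48,200,000 (Arden) > 44,600,000 (Zephyr) > 41,700,000 (Alder) > …
Highest eligible bid: Lumen at $73,300,000.
max(second-highest $73,000,000, reserve $34,900,000) = $73,000,000; the reserve does not bind.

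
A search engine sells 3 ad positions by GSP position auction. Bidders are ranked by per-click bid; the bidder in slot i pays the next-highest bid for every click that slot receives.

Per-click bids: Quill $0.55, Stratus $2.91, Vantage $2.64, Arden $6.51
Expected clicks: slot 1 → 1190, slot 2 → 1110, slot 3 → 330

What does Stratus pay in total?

Ranked by bid: $6.51 (Arden) > $2.91 (Stratus) > $2.64 (Vantage) > $0.55 (Quill)
Stratus holds slot 2 → pays next bid $2.64 × 1110 clicks = $2930.40.

Stratus pays $2930.40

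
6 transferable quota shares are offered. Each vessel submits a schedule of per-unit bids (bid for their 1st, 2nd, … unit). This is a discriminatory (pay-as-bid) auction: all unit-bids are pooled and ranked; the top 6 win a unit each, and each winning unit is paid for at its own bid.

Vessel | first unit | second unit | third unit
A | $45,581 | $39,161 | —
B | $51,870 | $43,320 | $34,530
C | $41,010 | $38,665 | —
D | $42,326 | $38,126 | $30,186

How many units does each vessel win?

All unit-bids, highest first — top 6: 51,870 (B-1), 45,581 (A-1), 43,320 (B-2), 42,326 (D-1), 41,010 (C-1), 39,161 (A-2)
Next rejected bid: $38,665 (not a price — pay-as-bid).
Allocation: A 2, B 2, C 1, D 1.

A 2, B 2, C 1, D 1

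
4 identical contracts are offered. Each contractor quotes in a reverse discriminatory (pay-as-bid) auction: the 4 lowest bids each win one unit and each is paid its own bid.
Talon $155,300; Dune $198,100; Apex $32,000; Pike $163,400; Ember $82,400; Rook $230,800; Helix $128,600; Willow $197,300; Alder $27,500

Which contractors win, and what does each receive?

Alder $27,500, Apex $32,000, Ember $82,400, Helix $128,600

Bids ranked low→high: 27,500 (Alder), 32,000 (Apex), 82,400 (Ember), 128,600 (Helix), 155,300 (Talon), 163,400 (Pike), …
Winners (4 units): Alder, Apex, Ember, Helix.
Each winner is paid its own bid: Alder $27,500, Apex $32,000, Ember $82,400, Helix $128,600.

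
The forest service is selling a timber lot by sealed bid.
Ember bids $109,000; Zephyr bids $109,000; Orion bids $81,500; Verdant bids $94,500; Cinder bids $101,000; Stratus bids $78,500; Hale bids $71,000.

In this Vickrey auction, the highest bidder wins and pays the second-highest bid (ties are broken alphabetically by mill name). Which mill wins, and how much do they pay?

Ember pays $109,000

Bids ranked: 109,000 (Ember) > 109,000 (Zephyr) > 101,000 (Cinder) > 94,500 (Verdant) > 81,500 (Orion) > 78,500 (Stratus) > …
Ember and Zephyr tie at $109,000; tie-break gives it to Ember.
Second-price: Ember pays Zephyr's bid of $109,000.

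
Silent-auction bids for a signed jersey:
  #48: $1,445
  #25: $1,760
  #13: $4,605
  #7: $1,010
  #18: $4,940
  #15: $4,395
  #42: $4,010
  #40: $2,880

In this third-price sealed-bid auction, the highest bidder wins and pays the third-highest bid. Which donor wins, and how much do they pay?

Sorting bids: 4,940 (#18) > 4,605 (#13) > 4,395 (#15) > 4,010 (#42) > 2,880 (#40) > 1,760 (#25) > …
#18 is highest; pays the third-highest bid, $4,395.

#18 pays $4,395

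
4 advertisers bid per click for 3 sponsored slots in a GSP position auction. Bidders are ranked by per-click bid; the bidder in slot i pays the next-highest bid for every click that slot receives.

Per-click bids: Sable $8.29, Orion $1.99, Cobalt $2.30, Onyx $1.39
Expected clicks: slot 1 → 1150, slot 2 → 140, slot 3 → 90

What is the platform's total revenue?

Total revenue: $3048.70

Sorting advertisers: $8.29 (Sable) > $2.30 (Cobalt) > $1.99 (Orion) > $1.39 (Onyx)
Slot 1: Sable pays $2.30 × 1150 = $2645.00
Slot 2: Cobalt pays $1.99 × 140 = $278.60
Slot 3: Orion pays $1.39 × 90 = $125.10
Total = $3048.70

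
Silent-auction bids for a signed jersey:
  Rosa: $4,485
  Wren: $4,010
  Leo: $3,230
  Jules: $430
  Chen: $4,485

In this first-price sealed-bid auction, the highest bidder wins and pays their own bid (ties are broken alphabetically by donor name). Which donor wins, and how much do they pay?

Bids in order: 4,485 (Chen) > 4,485 (Rosa) > 4,010 (Wren) > 3,230 (Leo) > 430 (Jules)
Chen and Rosa tie at $4,485; tie-break gives it to Chen.
Chen is highest → pays own bid, $4,485.

Chen pays $4,485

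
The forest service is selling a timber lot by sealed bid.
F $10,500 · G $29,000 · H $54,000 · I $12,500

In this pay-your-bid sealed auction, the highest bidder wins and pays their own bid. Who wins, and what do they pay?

Sorting bids: 54,000 (H) > 29,000 (G) > 12,500 (I) > 10,500 (F)
H is highest → pays own bid, $54,000.

H pays $54,000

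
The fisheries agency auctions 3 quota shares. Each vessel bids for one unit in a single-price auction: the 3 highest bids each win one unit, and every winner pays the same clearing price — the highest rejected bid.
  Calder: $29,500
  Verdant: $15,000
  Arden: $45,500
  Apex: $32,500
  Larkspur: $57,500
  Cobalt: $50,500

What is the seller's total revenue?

Sorting: 57,500 (Larkspur), 50,500 (Cobalt), 45,500 (Arden), 32,500 (Apex), 29,500 (Calder), …
Top 3: Larkspur, Cobalt, Arden.
Clearing price = highest rejected bid = $32,500.
Total revenue = 3 × $32,500 = $97,500.

Total revenue: $97,500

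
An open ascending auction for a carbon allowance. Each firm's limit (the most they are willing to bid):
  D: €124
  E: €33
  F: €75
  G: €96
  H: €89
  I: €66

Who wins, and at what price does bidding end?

D wins at €96

Sorting limits: 124 (D) > 96 (G) > 89 (H) > 75 (F) > 66 (I) > 33 (E)
G is the last rival to drop out, at €96; D remains and wins at that price.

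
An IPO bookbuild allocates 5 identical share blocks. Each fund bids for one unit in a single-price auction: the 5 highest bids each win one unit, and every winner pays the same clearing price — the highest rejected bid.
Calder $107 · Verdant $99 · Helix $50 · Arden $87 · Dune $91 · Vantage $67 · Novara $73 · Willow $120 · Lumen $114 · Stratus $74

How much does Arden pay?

Ordering the bids: 120 (Willow), 114 (Lumen), 107 (Calder), 99 (Verdant), 91 (Dune), 87 (Arden), 74 (Stratus), …
Top 5: Willow, Lumen, Calder, Verdant, Dune.
First losing bid is Arden's $87, which sets the uniform price.
Arden does not win → pays $0.

Arden pays $0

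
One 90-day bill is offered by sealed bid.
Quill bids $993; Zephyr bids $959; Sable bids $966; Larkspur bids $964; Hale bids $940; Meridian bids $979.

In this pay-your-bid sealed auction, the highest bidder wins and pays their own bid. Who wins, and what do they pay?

Sorting bids: 993 (Quill) > 979 (Meridian) > 966 (Sable) > 964 (Larkspur) > 959 (Zephyr) > 940 (Hale)
Quill has the highest bid and pays exactly that: $993.

Quill pays $993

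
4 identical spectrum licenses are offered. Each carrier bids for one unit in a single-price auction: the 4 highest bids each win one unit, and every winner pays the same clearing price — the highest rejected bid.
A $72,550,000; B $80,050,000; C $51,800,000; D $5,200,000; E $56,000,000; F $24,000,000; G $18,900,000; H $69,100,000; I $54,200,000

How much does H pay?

H pays $54,200,000

Sorting: 80,050,000 (B), 72,550,000 (A), 69,100,000 (H), 56,000,000 (E), 54,200,000 (I), 51,800,000 (C), …
The 4 highest are B, A, H, E.
Highest unsuccessful bid: $54,200,000 → clearing price.
H wins → pays $54,200,000.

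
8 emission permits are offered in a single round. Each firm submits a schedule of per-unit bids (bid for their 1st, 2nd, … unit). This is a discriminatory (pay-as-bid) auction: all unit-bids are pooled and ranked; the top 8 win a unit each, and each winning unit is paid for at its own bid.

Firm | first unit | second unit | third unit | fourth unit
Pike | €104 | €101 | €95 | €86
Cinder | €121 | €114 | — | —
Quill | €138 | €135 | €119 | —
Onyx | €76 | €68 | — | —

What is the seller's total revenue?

Total revenue: €927

Merging the schedules and taking the best 8: 138 (Quill-1), 135 (Quill-2), 121 (Cinder-1), 119 (Quill-3), 114 (Cinder-2), 104 (Pike-1), 101 (Pike-2), 95 (Pike-3)
Next rejected bid: €86 (not a price — pay-as-bid).
Each winning unit pays its own bid.
Revenue = 138 + 135 + 121 + 119 + 114 + 104 + 101 + 95 = €927.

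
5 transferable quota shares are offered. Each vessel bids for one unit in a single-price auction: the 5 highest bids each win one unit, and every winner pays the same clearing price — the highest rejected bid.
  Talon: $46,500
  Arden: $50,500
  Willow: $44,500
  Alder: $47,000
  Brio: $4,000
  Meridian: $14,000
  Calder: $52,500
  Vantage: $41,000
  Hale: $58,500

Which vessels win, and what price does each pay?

Hale, Calder, Arden, Alder, Talon; each pays $44,500

Sorting: 58,500 (Hale), 52,500 (Calder), 50,500 (Arden), 47,000 (Alder), 46,500 (Talon), 44,500 (Willow), 41,000 (Vantage), …
The 5 highest are Hale, Calder, Arden, Alder, Talon.
First losing bid is Willow's $44,500, which sets the uniform price.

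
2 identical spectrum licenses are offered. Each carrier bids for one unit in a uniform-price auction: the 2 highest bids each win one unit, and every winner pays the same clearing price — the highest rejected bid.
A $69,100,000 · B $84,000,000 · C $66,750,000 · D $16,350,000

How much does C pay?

C pays $0

Ordering the bids: 84,000,000 (B), 69,100,000 (A), 66,750,000 (C), 16,350,000 (D)
Winners (2 units): B, A.
Clearing price = highest rejected bid = $66,750,000.
C does not win → pays $0.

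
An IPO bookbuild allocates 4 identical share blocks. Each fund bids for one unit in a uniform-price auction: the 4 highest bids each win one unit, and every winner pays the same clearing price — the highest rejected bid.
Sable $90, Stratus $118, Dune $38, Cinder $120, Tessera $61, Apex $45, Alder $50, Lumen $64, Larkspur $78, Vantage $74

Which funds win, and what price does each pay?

Ordering the bids: 120 (Cinder), 118 (Stratus), 90 (Sable), 78 (Larkspur), 74 (Vantage), 64 (Lumen), …
Winners (4 units): Cinder, Stratus, Sable, Larkspur.
Clearing price = highest rejected bid = $74.

Cinder, Stratus, Sable, Larkspur; each pays $74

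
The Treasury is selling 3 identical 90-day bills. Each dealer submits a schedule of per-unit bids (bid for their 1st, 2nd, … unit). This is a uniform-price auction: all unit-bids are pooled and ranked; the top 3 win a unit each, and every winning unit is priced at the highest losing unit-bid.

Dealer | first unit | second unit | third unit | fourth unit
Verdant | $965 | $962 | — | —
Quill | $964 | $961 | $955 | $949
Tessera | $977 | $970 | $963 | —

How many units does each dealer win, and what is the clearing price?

Tessera 2, Verdant 1; clearing price $964

All unit-bids, highest first — top 3: 977 (Tessera-1), 970 (Tessera-2), 965 (Verdant-1)
The (k+1)-th unit-bid is $964.
Allocation: Tessera 2, Verdant 1.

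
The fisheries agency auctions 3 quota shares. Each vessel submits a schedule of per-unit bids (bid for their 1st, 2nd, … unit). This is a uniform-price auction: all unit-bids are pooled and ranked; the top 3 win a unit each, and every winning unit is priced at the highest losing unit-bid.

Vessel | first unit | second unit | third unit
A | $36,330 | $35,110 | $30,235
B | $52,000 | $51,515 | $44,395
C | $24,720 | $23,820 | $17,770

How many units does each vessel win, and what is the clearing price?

All unit-bids, highest first — top 3: 52,000 (B-1), 51,515 (B-2), 44,395 (B-3)
The (k+1)-th unit-bid is $36,330.
Allocation: B 3.

B 3; clearing price $36,330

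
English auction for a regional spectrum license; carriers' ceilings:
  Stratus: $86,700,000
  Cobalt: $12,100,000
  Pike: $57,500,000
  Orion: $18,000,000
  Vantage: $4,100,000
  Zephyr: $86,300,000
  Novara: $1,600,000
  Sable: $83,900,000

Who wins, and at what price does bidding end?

Limits in order: 86,700,000 (Stratus) > 86,300,000 (Zephyr) > 83,900,000 (Sable) > 57,500,000 (Pike) > 18,000,000 (Orion) > 12,100,000 (Cobalt) > …
Once the price passes $86,300,000, only Stratus is left; the hammer falls at Zephyr's limit of $86,300,000.

Stratus wins at $86,300,000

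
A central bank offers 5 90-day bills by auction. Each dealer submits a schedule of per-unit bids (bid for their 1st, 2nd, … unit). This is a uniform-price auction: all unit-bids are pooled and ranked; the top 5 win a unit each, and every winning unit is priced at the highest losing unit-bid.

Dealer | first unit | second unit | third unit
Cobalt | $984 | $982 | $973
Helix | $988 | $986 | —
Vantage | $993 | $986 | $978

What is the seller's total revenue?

Pooled unit-bids ranked (top 5): 993 (Vantage-1), 988 (Helix-1), 986 (Helix-2), 986 (Vantage-2), 984 (Cobalt-1)
First bid not allocated: $982.
Allocation: Cobalt 1, Helix 2, Vantage 2. Every unit priced at $982.
Revenue = 5 × 982 = $4,910.

Total revenue: $4,910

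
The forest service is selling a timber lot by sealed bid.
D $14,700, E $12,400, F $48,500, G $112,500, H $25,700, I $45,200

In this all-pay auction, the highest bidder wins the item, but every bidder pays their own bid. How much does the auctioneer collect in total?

Rule: the highest bidder wins the item, but every bidder pays their own bid.
Bids in order: 112,500 (G) > 48,500 (F) > 45,200 (I) > 25,700 (H) > 14,700 (D) > 12,400 (E)
Every bidder forfeits their bid regardless of winning.
Revenue = 14,700 + 12,400 + 48,500 + 112,500 + 25,700 + 45,200 = $259,000.

Total revenue: $259,000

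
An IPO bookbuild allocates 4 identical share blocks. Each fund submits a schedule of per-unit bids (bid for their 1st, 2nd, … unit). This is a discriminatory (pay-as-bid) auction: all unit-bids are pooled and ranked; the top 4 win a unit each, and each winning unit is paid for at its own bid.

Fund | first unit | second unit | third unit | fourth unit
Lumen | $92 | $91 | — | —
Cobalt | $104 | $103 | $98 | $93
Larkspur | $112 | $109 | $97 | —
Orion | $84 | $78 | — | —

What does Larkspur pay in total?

Larkspur pays $221

All unit-bids, highest first — top 4: 112 (Larkspur-1), 109 (Larkspur-2), 104 (Cobalt-1), 103 (Cobalt-2)
Next rejected bid: $98 (not a price — pay-as-bid).
Larkspur's winning unit-bids: 112 + 109 = $221.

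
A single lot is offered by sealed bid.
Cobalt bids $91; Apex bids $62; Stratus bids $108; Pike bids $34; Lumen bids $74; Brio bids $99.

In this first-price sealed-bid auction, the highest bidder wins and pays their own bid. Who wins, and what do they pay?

Bids in order: 108 (Stratus) > 99 (Brio) > 91 (Cobalt) > 74 (Lumen) > 62 (Apex) > 34 (Pike)
Stratus has the highest bid and pays exactly that: $108.

Stratus pays $108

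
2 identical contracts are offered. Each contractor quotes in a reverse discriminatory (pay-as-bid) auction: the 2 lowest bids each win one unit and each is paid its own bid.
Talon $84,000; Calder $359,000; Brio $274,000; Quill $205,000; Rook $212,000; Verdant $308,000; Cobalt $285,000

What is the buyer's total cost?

Total cost: $289,000

Bids ranked low→high: 84,000 (Talon), 205,000 (Quill), 212,000 (Rook), 274,000 (Brio), …
Lowest 2: Talon, Quill.
Total cost = 84,000 + 205,000 = $289,000.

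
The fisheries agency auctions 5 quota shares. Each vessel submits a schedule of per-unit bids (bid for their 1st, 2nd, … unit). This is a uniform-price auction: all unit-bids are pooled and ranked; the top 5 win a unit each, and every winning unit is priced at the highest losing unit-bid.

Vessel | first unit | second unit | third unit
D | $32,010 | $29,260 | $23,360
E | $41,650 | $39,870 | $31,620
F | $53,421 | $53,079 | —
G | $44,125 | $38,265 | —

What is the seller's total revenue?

Pooled unit-bids ranked (top 5): 53,421 (F-1), 53,079 (F-2), 44,125 (G-1), 41,650 (E-1), 39,870 (E-2)
The (k+1)-th unit-bid is $38,265.
Allocation: E 2, F 2, G 1. Every unit priced at $38,265.
Revenue = 5 × 38,265 = $191,325.

Total revenue: $191,325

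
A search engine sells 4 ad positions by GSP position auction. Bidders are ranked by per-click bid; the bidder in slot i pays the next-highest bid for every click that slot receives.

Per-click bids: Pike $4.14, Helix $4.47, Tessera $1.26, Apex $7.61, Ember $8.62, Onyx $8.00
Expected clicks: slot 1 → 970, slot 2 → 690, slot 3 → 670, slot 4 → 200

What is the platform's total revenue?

Per-click bids in order: $8.62 (Ember) > $8.00 (Onyx) > $7.61 (Apex) > $4.47 (Helix) > $4.14 (Pike) > …
Slot 1: Ember pays $8.00 × 970 = $7760.00
Slot 2: Onyx pays $7.61 × 690 = $5250.90
Slot 3: Apex pays $4.47 × 670 = $2994.90
Slot 4: Helix pays $4.14 × 200 = $828.00
Total = $16833.80

Total revenue: $16833.80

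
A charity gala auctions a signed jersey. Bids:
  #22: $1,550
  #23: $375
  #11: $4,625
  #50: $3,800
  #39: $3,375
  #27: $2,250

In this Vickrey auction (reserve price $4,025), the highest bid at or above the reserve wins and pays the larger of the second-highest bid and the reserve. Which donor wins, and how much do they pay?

#11 pays $4,025

Rule: the highest bid at or above the reserve wins and pays the larger of the second-highest bid and the reserve.
Sorting bids: 4,625 (#11) > 3,800 (#50) > 3,375 (#39) > 2,250 (#27) > 1,550 (#22) > 375 (#23)
Highest eligible bid: #11 at $4,625.
Second-highest bid $3,800 is below the reserve $4,025, so the reserve binds → payment $4,025.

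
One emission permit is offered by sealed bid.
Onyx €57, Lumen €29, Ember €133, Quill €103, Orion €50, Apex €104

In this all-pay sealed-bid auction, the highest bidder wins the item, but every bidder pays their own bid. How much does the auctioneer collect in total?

Total revenue: €476

Bids ranked: 133 (Ember) > 104 (Apex) > 103 (Quill) > 57 (Onyx) > 50 (Orion) > 29 (Lumen)
Every bidder forfeits their bid regardless of winning.
Revenue = 57 + 29 + 133 + 103 + 50 + 104 = €476.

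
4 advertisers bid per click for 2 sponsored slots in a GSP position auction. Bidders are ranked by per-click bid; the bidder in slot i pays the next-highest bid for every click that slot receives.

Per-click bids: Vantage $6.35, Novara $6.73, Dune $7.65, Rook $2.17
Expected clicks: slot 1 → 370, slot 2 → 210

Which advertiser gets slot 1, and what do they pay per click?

Sorting advertisers: $7.65 (Dune) > $6.73 (Novara) > $6.35 (Vantage) > …
Slot 1 goes to the first-ranked bidder, Dune, who pays the next bid down: $6.73/click.

Dune; $6.73 per click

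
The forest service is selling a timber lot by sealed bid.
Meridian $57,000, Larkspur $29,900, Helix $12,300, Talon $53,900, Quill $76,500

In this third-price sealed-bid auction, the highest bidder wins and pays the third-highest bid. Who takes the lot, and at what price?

Sorting bids: 76,500 (Quill) > 57,000 (Meridian) > 53,900 (Talon) > 29,900 (Larkspur) > 12,300 (Helix)
Quill wins; payment is bid #3 in the ranking = $53,900.

Quill pays $53,900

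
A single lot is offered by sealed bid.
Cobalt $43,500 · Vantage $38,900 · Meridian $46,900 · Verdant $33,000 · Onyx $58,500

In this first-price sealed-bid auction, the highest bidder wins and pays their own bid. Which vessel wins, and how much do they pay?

Bids in order: 58,500 (Onyx) > 46,900 (Meridian) > 43,500 (Cobalt) > 38,900 (Vantage) > 33,000 (Verdant)
First-price: Onyx pays what they bid, $58,500.

Onyx pays $58,500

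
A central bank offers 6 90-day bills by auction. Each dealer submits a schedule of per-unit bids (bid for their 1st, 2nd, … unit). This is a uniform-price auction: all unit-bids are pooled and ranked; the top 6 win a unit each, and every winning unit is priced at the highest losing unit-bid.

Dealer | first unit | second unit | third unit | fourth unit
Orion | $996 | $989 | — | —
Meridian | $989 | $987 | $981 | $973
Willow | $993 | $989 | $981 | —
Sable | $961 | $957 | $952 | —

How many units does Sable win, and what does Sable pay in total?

All unit-bids, highest first — top 6: 996 (Orion-1), 993 (Willow-1), 989 (Orion-2), 989 (Meridian-1), 989 (Willow-2), 987 (Meridian-2)
The (k+1)-th unit-bid is $981.
Sable wins 0 unit(s) at $981 each.

Sable: 0 units, pays $0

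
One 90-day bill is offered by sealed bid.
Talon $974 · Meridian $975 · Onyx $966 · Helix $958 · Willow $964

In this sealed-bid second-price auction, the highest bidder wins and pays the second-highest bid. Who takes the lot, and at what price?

Bids ranked: 975 (Meridian) > 974 (Talon) > 966 (Onyx) > 964 (Willow) > 958 (Helix)
Second-price: Meridian pays Talon's bid of $974.

Meridian pays $974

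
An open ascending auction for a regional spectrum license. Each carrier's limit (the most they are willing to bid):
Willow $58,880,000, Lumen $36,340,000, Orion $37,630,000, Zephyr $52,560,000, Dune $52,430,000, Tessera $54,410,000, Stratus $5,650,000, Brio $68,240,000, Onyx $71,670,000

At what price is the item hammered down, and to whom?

Limits in order: 71,670,000 (Onyx) > 68,240,000 (Brio) > 58,880,000 (Willow) > 54,410,000 (Tessera) > 52,560,000 (Zephyr) > 52,430,000 (Dune) > …
Once the price passes $68,240,000, only Onyx is left; the hammer falls at Brio's limit of $68,240,000.

Onyx wins at $68,240,000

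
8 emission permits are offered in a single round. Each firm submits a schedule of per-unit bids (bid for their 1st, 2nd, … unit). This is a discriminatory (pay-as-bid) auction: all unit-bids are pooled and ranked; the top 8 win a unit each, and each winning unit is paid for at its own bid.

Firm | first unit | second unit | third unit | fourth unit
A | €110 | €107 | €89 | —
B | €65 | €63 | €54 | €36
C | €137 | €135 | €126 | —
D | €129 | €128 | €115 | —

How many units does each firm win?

All unit-bids, highest first — top 8: 137 (C-1), 135 (C-2), 129 (D-1), 128 (D-2), 126 (C-3), 115 (D-3), 110 (A-1), 107 (A-2)
Next rejected bid: €89 (not a price — pay-as-bid).
Allocation: A 2, C 3, D 3.

A 2, C 3, D 3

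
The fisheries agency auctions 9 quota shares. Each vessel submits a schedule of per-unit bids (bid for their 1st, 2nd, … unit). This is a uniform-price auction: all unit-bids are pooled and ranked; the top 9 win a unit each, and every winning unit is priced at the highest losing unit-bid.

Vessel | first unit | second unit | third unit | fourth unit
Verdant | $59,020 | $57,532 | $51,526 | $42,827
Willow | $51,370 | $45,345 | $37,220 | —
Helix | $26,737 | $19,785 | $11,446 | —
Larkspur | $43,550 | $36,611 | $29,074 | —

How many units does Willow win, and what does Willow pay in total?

Pooled unit-bids ranked (top 9): 59,020 (Verdant-1), 57,532 (Verdant-2), 51,526 (Verdant-3), 51,370 (Willow-1), 45,345 (Willow-2), 43,550 (Larkspur-1), 42,827 (Verdant-4), 37,220 (Willow-3), 36,611 (Larkspur-2)
The (k+1)-th unit-bid is $29,074.
Willow wins 3 unit(s) at $29,074 each.

Willow: 3 units, pays $87,222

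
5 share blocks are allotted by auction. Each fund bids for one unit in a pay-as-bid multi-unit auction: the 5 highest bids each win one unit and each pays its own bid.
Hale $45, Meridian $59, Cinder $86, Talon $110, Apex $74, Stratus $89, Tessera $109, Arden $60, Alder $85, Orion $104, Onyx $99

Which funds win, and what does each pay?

Bids ranked high→low: 110 (Talon), 109 (Tessera), 104 (Orion), 99 (Onyx), 89 (Stratus), 86 (Cinder), 85 (Alder), …
The 5 highest are Talon, Tessera, Orion, Onyx, Stratus.
Each winner pays its own bid: Talon $110, Tessera $109, Orion $104, Onyx $99, Stratus $89.

Talon $110, Tessera $109, Orion $104, Onyx $99, Stratus $89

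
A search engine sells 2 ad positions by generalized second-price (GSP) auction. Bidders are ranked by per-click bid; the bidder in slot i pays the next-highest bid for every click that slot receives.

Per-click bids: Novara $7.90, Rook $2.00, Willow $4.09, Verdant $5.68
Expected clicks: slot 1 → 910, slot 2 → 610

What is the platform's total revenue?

Total revenue: $7663.70

Per-click bids in order: $7.90 (Novara) > $5.68 (Verdant) > $4.09 (Willow) > …
Slot 1: Novara pays $5.68 × 910 = $5168.80
Slot 2: Verdant pays $4.09 × 610 = $2494.90
Total = $7663.70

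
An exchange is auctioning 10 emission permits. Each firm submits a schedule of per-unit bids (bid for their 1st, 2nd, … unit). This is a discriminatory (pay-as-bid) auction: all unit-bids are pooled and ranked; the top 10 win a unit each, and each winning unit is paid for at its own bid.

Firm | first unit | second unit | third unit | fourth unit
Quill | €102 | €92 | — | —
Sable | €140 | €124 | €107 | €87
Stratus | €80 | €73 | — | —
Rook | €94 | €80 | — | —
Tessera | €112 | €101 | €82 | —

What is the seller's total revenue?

Total revenue: €1,041

Pooled unit-bids ranked (top 10): 140 (Sable-1), 124 (Sable-2), 112 (Tessera-1), 107 (Sable-3), 102 (Quill-1), 101 (Tessera-2), 94 (Rook-1), 92 (Quill-2), 87 (Sable-4), 82 (Tessera-3)
Next rejected bid: €80 (not a price — pay-as-bid).
Each winning unit pays its own bid.
Revenue = 140 + 124 + 112 + 107 + 102 + 101 + 94 + 92 + 87 + 82 = €1,041.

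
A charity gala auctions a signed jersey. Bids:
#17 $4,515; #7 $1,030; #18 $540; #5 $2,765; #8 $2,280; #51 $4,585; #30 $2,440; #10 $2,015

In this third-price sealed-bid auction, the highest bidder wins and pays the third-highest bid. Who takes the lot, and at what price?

#51 pays $2,765

Sorting bids: 4,585 (#51) > 4,515 (#17) > 2,765 (#5) > 2,440 (#30) > 2,280 (#8) > 2,015 (#10) > …
#51 is highest; pays the third-highest bid, $2,765.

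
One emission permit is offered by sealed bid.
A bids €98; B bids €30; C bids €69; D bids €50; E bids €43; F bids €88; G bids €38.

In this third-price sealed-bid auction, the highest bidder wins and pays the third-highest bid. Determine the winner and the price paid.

Sorting bids: 98 (A) > 88 (F) > 69 (C) > 50 (D) > 43 (E) > 38 (G) > …
A is highest; pays the third-highest bid, €69.

A pays €69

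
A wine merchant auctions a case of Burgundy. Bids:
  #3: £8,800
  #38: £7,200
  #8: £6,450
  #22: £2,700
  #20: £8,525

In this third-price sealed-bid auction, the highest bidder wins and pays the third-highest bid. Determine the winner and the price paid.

Third-price sealed-bid auction: the highest bidder wins and pays the third-highest bid.
Bids ranked: 8,800 (#3) > 8,525 (#20) > 7,200 (#38) > 6,450 (#8) > 2,700 (#22)
#3 is highest; pays the third-highest bid, £7,200.

#3 pays £7,200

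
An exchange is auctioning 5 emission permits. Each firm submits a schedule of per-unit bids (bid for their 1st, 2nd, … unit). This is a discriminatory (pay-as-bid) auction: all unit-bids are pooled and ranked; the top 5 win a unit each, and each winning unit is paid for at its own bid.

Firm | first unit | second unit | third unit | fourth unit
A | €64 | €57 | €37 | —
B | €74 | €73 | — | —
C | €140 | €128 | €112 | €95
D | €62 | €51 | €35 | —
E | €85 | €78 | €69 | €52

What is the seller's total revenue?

Total revenue: €560

Pooled unit-bids ranked (top 5): 140 (C-1), 128 (C-2), 112 (C-3), 95 (C-4), 85 (E-1)
Next rejected bid: €78 (not a price — pay-as-bid).
Each winning unit pays its own bid.
Revenue = 140 + 128 + 112 + 95 + 85 = €560.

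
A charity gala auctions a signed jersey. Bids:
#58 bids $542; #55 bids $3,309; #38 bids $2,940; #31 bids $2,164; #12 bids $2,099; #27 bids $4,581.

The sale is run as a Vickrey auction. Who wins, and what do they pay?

Sorting bids: 4,581 (#27) > 3,309 (#55) > 2,940 (#38) > 2,164 (#31) > 2,099 (#12) > 542 (#58)
#27 is highest; pays the second-highest bid, $3,309.

#27 pays $3,309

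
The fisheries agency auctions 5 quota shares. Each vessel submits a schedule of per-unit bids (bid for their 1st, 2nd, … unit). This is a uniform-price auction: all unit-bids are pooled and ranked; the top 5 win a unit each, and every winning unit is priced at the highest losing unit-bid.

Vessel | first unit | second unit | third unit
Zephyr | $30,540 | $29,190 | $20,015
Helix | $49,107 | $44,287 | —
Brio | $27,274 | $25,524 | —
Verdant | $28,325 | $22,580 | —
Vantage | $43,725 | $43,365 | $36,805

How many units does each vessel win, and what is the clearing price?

Helix 2, Vantage 3; clearing price $30,540

All unit-bids, highest first — top 5: 49,107 (Helix-1), 44,287 (Helix-2), 43,725 (Vantage-1), 43,365 (Vantage-2), 36,805 (Vantage-3)
Highest rejected unit-bid = $30,540.
Allocation: Helix 2, Vantage 3.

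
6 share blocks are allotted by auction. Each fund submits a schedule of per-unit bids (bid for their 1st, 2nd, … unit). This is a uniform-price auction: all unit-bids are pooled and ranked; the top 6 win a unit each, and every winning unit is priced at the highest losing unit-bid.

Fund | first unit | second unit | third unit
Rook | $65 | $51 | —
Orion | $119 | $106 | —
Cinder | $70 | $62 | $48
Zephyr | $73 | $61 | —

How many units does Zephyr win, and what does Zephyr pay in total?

Zephyr: 1 unit, pays $61

Merging the schedules and taking the best 6: 119 (Orion-1), 106 (Orion-2), 73 (Zephyr-1), 70 (Cinder-1), 65 (Rook-1), 62 (Cinder-2)
The (k+1)-th unit-bid is $61.
Zephyr wins 1 unit(s) at $61 each.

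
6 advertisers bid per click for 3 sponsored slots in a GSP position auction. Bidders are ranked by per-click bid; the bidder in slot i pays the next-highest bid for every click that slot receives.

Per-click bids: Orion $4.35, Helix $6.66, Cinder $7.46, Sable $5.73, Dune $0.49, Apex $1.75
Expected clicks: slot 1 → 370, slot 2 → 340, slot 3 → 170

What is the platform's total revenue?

Total revenue: $5151.90

Ranked by bid: $7.46 (Cinder) > $6.66 (Helix) > $5.73 (Sable) > $4.35 (Orion) > …
Slot 1: Cinder pays $6.66 × 370 = $2464.20
Slot 2: Helix pays $5.73 × 340 = $1948.20
Slot 3: Sable pays $4.35 × 170 = $739.50
Total = $5151.90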